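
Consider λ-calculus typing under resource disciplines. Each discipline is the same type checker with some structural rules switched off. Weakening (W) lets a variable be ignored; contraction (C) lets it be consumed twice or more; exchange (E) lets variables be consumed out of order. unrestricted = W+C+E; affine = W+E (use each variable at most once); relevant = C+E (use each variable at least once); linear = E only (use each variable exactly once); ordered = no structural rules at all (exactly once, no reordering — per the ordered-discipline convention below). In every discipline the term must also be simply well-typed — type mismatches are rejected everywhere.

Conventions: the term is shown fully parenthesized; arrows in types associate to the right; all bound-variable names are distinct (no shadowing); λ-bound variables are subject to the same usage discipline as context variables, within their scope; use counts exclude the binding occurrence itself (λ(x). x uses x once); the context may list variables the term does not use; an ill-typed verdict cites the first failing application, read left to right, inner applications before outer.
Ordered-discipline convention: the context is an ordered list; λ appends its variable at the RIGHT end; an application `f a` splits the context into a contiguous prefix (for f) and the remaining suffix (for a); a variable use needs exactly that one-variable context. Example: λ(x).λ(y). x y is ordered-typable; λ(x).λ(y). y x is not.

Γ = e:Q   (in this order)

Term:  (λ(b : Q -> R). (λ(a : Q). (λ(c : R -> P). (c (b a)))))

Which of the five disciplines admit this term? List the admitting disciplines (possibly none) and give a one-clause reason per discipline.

accepted by: affine, unrestricted
counts: e=0; b (bound)=1; a (bound)=1; c (bound)=1
left-to-right use order: c, b, a
typing: well-typed at (Q -> R) -> Q -> (R -> P) -> P
ordered: ✗, unused: e — weakening required
linear: ✗, unused: e — weakening required
affine: ✓, no duplicate uses among e, b, a, c
relevant: ✗, unused: e — weakening required
unrestricted: ✓, typability at (Q -> R) -> Q -> (R -> P) -> P is all that's needed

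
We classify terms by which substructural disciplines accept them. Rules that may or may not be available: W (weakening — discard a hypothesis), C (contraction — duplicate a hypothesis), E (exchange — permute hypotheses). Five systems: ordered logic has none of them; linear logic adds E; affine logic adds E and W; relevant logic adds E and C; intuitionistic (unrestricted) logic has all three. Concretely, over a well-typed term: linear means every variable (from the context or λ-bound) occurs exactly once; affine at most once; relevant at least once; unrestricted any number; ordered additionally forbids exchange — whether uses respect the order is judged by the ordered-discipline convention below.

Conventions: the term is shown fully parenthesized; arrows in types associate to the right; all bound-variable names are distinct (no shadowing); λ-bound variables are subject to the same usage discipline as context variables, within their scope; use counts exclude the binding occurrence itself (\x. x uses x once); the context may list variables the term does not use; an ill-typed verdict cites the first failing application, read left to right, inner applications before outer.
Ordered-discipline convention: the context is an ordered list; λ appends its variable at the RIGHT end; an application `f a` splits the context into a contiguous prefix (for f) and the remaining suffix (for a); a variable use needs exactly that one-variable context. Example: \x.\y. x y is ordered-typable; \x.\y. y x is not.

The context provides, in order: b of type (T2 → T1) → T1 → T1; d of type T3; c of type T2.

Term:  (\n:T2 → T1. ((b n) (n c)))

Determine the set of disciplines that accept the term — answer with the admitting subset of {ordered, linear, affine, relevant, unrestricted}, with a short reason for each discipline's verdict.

accepted by: unrestricted
variable uses: b ×1; d ×0; c ×1; n (bound) ×2
use order (left to right): b, n, n, c
typing: the term checks, with type (T2 → T1) → T1
ordered: ✗ — uses contraction: n ×2; d never used (weakening)
linear: ✗ — uses contraction: n ×2; d never used (weakening)
affine: ✗ — uses contraction: n ×2
relevant: ✗ — d never used (weakening)
unrestricted: ✓ — typability at (T2 → T1) → T1 is all that's needed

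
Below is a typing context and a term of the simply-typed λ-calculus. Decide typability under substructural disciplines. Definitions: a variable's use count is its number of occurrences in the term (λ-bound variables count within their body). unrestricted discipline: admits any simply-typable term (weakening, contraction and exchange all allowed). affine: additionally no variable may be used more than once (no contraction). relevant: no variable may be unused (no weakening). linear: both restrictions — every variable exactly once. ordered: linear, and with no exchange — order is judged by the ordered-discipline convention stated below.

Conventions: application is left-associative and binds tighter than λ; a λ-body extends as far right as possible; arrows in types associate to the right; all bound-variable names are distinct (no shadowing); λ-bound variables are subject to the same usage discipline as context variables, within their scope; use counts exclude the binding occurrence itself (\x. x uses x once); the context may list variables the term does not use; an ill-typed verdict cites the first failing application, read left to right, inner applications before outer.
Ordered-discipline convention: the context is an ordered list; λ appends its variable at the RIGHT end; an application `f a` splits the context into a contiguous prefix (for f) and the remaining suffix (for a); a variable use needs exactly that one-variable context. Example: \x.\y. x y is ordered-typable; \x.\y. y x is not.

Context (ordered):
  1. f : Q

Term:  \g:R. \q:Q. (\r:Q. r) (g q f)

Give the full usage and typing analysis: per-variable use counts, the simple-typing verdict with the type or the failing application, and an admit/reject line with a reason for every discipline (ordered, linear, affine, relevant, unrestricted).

use counts: f=1, g (λ-bound)=1, q (λ-bound)=1, r (λ-bound)=1
use order (left to right): r, g, q, f
typing: ill-typed: can't apply a value of type R
ordered ✗ (a type mismatch blocks all five)
linear ✗ (the type mismatch rejects it)
affine ✗ (not simply typable)
relevant ✗ (fails simple typing)
unrestricted ✗ (a type mismatch blocks all five)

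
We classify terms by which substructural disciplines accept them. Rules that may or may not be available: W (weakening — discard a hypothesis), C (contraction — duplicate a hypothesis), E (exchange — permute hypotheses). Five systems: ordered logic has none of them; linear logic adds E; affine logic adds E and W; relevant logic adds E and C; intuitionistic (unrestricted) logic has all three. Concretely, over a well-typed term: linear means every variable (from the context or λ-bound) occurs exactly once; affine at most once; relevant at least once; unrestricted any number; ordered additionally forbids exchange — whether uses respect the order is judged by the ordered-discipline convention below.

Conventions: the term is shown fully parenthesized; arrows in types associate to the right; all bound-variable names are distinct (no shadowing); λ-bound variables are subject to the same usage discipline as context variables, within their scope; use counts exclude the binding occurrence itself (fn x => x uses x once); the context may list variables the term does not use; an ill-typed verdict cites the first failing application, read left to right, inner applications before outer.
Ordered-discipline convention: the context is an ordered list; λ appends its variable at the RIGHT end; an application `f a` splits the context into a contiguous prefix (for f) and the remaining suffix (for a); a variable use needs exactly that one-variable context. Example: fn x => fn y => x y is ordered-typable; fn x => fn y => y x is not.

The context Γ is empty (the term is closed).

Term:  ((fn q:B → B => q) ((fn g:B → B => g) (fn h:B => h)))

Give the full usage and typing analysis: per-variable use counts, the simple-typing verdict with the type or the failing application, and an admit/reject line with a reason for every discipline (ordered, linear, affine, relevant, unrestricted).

variable uses: q (λ-bound) ×1; g (λ-bound) ×1; h (λ-bound) ×1
uses in reading order: q, g, h
typing: well-typed — term : B → B
ordered: ✓, q, g, h: once each, no exchange needed
linear: ✓, each of q, g, h used exactly once
affine: ✓, q, g, h: no repeats, contraction unneeded
relevant: ✓, at least one use each (q, g, h)
unrestricted: ✓, simply typable at B → B; W, C, E all held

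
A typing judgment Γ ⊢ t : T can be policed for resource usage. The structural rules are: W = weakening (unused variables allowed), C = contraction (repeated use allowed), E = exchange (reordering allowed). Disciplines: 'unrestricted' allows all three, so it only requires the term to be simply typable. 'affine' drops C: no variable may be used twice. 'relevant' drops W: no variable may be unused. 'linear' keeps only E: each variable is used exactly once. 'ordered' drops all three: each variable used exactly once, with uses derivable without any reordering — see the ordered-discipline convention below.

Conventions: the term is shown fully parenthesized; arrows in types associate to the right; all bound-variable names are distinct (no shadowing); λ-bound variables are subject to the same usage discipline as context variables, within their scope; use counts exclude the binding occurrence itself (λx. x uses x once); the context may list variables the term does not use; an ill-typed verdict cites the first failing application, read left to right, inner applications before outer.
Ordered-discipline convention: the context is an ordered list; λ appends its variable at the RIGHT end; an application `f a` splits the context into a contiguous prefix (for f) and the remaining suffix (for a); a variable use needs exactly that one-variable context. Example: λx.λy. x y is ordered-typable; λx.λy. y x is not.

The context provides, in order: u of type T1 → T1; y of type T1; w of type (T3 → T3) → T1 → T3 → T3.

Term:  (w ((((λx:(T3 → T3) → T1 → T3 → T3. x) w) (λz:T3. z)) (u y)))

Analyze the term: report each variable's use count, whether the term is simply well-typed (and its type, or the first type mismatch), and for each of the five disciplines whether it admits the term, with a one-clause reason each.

use counts: u: 1×, y: 1×, w: 2×, x (bound): 1×, z (bound): 1×
left-to-right use order: w, x, w, z, u, y
typing: ✓ — T1 → T3 → T3
ordered: ✗, repeated use of w ×2
linear: ✗, repeated use of w ×2
affine: ✗, repeated use of w ×2
relevant: ✓, every one of u, y, w, x, z appears
unrestricted: ✓, simply typable at T1 → T3 → T3; W, C, E all held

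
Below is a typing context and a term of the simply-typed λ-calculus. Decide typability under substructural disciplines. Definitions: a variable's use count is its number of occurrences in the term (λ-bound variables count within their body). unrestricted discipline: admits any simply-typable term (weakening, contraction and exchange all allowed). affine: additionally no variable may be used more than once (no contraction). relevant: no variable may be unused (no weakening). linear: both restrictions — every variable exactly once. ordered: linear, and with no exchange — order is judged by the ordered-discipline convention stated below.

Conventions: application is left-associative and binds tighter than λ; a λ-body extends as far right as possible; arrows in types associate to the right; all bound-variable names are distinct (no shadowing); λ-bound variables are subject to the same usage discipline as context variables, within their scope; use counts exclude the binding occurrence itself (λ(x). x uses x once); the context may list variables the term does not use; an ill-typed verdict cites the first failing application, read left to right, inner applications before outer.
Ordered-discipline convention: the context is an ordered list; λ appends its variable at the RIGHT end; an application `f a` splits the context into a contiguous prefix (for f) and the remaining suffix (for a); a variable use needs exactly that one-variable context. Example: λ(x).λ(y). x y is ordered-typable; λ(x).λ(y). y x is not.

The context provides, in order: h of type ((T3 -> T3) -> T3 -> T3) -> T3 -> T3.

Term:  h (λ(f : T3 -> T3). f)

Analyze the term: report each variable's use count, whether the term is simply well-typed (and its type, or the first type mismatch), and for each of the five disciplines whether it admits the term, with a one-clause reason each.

variable uses: h: 1; f (λ-bound): 1
order of uses: h, f
typing: well-typed — term : T3 -> T3
ordered ✓ (one use each (h, f); ordered split holds)
linear ✓ (h, f: one use apiece)
affine ✓ (at most one use each (h, f))
relevant ✓ (h, f: all used, weakening unneeded)
unrestricted ✓ (well-typed at T3 -> T3; no restrictions here)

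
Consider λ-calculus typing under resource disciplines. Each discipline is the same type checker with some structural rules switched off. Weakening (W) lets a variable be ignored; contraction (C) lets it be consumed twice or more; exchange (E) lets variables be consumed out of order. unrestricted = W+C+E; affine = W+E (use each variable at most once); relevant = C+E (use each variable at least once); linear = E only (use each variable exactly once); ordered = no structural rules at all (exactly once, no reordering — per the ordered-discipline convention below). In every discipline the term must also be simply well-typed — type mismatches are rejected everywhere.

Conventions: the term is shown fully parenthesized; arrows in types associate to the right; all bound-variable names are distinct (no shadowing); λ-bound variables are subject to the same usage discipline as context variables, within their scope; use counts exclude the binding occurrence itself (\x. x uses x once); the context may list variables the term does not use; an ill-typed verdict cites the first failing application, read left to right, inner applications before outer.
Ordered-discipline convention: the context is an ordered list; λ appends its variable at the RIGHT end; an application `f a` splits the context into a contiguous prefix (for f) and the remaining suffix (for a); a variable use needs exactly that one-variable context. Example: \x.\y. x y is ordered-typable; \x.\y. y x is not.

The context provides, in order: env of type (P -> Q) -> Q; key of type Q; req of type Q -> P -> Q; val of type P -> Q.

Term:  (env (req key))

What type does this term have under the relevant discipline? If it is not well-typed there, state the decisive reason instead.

not well-typed under relevant — unused: val — weakening required
usage: env: 1×, key: 1×, req: 1×, val: 0×
uses in reading order: env, req, key
typing: the term checks, with type Q
summary: ordered ✗, linear ✗, affine ✓, relevant ✗, unrestricted ✓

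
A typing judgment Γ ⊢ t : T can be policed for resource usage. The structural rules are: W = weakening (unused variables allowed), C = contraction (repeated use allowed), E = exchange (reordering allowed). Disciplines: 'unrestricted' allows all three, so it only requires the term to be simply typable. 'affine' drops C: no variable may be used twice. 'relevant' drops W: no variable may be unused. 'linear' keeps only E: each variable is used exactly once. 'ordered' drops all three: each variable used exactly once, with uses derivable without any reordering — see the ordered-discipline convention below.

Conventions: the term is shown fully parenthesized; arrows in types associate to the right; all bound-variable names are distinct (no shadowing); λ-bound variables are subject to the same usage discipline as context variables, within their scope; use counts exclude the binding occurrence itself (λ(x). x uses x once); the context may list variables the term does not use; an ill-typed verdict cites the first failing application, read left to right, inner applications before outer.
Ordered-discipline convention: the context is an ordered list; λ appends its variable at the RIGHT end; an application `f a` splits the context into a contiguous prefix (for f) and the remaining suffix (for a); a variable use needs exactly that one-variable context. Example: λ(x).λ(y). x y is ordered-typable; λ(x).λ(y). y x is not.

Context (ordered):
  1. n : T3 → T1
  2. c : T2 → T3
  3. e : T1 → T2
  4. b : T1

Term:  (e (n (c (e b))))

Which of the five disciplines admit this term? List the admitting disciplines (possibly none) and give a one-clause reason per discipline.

accepted by: relevant, unrestricted
use counts: n=1, c=1, e=2, b=1
use order (left to right): e, n, c, e, b
typing: well-typed at T2
ordered: ✗, needs contraction — e ×2
linear: ✗, needs contraction — e ×2
affine: ✗, needs contraction — e ×2
relevant: ✓, none of n, c, e, b goes unused
unrestricted: ✓, well-typed at T2; no restrictions here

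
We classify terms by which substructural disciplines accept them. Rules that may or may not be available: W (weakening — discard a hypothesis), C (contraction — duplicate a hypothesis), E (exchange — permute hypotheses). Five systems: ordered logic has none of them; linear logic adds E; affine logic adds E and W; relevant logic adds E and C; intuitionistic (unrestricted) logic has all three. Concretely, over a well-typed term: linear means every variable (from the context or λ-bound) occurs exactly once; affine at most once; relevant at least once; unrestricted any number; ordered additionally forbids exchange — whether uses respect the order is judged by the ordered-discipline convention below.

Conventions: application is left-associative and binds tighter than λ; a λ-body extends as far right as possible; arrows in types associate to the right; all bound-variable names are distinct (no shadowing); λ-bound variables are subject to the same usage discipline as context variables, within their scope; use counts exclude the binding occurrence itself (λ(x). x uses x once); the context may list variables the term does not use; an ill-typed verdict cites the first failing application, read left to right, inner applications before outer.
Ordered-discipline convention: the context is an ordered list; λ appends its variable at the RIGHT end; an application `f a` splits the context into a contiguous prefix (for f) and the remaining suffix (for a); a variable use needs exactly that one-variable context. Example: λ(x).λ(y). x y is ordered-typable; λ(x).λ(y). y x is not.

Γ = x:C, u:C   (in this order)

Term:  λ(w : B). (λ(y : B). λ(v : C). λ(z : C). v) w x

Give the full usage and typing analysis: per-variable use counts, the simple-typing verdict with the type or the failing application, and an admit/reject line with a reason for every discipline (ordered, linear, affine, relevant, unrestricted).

variable uses: x=1; u=0; w (bound)=1; y (bound)=0; v (bound)=1; z (bound)=0
order of uses: v, w, x
typing: the term checks, with type B -> C -> C
ordered ✗ (u, y, z left unused)
linear ✗ (u, y, z left unused)
affine ✓ (no duplicate uses among x, u, w, y, v, z)
relevant ✗ (u, y, z left unused)
unrestricted ✓ (well-typed at B -> C -> C; no restrictions here)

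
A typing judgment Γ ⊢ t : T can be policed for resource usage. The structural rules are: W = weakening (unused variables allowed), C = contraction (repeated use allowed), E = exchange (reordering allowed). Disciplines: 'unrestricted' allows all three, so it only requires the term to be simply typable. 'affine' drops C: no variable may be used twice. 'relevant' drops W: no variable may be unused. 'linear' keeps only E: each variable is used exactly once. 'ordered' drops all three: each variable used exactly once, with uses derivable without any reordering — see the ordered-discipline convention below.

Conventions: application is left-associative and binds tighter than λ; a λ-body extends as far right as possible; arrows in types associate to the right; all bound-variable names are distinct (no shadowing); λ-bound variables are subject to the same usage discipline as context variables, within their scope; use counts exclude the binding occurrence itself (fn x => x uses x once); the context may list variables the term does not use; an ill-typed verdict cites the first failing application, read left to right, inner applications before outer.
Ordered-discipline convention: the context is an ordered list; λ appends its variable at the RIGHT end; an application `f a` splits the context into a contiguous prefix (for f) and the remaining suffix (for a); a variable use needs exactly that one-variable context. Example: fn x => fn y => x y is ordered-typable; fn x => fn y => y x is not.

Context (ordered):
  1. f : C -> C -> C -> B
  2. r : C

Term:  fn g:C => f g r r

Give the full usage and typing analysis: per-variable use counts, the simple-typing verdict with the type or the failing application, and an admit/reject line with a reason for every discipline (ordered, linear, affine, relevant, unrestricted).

counts: f: 1, r: 2, g (λ-bound): 1
left-to-right use order: f, g, r, r
typing: ✓ — C -> B
ordered: ✗, needs contraction — r ×2
linear: ✗, needs contraction — r ×2
affine: ✗, needs contraction — r ×2
relevant: ✓, at least one use each (f, r, g)
unrestricted: ✓, type-checks (C -> B) and nothing is barred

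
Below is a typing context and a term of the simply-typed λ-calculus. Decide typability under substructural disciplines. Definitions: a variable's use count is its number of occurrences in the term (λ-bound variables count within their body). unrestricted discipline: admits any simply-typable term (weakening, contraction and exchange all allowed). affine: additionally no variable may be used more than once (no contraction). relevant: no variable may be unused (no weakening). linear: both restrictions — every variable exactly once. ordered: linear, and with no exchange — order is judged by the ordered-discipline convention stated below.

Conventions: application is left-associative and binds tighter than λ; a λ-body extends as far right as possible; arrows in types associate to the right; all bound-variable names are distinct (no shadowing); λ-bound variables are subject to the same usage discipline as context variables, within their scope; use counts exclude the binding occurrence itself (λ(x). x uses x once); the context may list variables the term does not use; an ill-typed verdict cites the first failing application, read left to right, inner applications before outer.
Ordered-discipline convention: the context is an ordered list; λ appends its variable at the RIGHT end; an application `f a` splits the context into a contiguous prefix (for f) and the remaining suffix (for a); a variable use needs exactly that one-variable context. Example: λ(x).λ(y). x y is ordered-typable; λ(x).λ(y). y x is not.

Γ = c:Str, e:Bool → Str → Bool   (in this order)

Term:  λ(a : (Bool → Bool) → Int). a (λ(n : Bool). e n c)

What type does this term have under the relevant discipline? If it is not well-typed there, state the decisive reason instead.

term : ((Bool → Bool) → Int) → Int
use counts: c=1, e=1, a (λ-bound)=1, n (λ-bound)=1
order of uses: a, e, n, c
typing: well-typed — term : ((Bool → Bool) → Int) → Int
across the five disciplines: ordered ✗; linear ✓; affine ✓; relevant ✓; unrestricted ✓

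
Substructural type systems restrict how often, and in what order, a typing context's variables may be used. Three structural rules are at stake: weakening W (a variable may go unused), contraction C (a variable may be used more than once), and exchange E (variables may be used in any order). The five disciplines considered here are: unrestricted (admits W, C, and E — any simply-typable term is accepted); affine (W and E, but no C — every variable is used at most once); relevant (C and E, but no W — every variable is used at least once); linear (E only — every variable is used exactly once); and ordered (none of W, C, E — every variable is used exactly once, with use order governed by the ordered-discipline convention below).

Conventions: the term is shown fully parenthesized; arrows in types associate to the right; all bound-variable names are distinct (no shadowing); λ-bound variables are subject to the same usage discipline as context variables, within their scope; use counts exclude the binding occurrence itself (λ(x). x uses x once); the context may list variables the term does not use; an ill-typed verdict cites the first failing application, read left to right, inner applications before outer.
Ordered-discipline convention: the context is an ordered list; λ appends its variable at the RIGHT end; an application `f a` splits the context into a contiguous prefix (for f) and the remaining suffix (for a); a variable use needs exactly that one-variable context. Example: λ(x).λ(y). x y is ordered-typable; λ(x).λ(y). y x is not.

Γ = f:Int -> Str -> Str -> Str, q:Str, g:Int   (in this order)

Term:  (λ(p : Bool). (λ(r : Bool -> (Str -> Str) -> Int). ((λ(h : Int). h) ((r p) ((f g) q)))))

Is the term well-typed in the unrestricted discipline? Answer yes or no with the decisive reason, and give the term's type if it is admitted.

yes — well-typed at Bool -> (Bool -> (Str -> Str) -> Int) -> Int; no restrictions here; term : Bool -> (Bool -> (Str -> Str) -> Int) -> Int
usage: f: 1, q: 1, g: 1, p [bound]: 1, r [bound]: 1, h [bound]: 1
left-to-right use order: h, r, p, f, g, q
typing: the term checks, with type Bool -> (Bool -> (Str -> Str) -> Int) -> Int
per-discipline verdicts: ordered ✗ | linear ✓ | affine ✓ | relevant ✓ | unrestricted ✓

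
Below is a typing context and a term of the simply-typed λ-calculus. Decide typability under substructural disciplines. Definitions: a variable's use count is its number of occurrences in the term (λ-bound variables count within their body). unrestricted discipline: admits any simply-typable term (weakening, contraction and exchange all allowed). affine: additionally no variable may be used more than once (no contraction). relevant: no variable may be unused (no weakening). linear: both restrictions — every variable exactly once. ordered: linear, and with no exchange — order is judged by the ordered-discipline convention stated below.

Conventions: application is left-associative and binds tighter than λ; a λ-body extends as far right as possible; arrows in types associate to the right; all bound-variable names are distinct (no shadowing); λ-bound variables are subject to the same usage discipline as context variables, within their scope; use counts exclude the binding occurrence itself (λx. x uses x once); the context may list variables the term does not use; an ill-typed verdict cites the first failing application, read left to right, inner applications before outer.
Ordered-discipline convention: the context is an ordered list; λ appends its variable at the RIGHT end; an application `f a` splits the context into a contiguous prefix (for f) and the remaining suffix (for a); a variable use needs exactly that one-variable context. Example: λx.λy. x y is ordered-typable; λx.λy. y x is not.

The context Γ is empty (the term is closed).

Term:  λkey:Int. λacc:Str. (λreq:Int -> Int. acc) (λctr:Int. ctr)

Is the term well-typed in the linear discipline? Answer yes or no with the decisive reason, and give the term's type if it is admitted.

no — needs weakening: key, req unused
use counts: key [bound] ×0; acc [bound] ×1; req [bound] ×0; ctr [bound] ×1
order of uses: acc, ctr
typing: ✓ — Int -> Str -> Str
per-discipline verdicts: ordered ✗ | linear ✗ | affine ✓ | relevant ✗ | unrestricted ✓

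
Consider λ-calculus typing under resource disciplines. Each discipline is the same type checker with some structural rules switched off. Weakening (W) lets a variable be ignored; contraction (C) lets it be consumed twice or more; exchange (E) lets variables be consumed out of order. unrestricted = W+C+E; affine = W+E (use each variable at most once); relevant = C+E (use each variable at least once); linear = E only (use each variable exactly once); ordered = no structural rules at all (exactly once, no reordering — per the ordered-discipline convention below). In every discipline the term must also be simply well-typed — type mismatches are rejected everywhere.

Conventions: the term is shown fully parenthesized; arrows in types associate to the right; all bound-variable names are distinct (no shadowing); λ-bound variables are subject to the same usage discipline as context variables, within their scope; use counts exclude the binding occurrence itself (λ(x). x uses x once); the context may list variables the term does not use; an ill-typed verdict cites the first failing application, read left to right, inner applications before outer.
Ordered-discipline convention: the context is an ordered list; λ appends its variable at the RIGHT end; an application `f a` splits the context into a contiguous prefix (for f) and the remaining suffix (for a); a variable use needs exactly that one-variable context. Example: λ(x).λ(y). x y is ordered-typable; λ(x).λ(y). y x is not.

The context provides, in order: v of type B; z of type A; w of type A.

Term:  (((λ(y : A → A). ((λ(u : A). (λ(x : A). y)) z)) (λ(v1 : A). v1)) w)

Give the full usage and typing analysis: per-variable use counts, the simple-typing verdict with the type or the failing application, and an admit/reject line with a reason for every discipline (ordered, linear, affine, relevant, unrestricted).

usage: v: 0×; z: 1×; w: 1×; y (bound): 1×; u (bound): 0×; x (bound): 0×; v1 (bound): 1×
left-to-right use order: y, z, v1, w
typing: the term checks, with type A → A
ordered: ✗ — v, u, x never used (weakening)
linear: ✗ — v, u, x never used (weakening)
affine: ✓ — v, z, w, y, u, x, v1: no repeats, contraction unneeded
relevant: ✗ — v, u, x never used (weakening)
unrestricted: ✓ — simply typable at A → A; W, C, E all held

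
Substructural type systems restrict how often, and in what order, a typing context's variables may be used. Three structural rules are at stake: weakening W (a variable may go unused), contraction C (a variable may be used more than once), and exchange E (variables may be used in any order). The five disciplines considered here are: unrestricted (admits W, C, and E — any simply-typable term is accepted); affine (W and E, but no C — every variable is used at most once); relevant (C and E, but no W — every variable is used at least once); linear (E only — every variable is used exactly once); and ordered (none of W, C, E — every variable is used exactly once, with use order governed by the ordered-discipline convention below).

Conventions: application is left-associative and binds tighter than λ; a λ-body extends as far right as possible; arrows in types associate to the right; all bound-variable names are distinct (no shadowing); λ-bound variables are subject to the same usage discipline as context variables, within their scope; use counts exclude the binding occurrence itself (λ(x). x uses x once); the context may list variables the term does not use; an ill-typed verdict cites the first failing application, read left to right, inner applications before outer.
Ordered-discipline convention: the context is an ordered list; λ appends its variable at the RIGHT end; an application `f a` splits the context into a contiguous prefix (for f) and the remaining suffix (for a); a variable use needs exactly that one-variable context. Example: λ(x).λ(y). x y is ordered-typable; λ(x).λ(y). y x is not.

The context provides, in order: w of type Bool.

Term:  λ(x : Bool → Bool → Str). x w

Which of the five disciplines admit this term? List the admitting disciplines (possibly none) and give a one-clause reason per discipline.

admitted in: linear, affine, relevant, unrestricted
counts: w: 1; x [bound]: 1
order of uses: x, w
typing: ✓ — (Bool → Bool → Str) → Bool → Str
ordered ✗ (no ordered split (uses run x, w))
linear ✓ (w, x: one use apiece)
affine ✓ (w, x: no repeats, contraction unneeded)
relevant ✓ (w, x: all used, weakening unneeded)
unrestricted ✓ (well-typed at (Bool → Bool → Str) → Bool → Str; no restrictions here)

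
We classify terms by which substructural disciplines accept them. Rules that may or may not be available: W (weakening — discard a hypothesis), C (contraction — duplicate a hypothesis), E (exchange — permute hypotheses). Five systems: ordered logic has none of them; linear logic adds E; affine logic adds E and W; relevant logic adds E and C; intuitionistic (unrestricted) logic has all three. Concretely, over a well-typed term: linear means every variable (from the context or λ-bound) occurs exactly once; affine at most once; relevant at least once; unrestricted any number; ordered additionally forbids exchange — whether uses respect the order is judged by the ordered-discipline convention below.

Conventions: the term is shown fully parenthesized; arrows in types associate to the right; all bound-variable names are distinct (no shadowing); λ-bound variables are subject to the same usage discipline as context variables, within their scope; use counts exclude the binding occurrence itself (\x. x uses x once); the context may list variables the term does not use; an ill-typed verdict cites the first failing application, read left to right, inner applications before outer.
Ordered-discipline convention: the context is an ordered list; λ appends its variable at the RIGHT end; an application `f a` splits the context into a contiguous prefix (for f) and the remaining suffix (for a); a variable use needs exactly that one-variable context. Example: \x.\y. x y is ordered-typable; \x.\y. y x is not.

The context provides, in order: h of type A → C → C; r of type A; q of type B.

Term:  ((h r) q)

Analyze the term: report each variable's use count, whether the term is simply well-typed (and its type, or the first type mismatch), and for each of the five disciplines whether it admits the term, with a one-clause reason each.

counts: h: 1×, r: 1×, q: 1×
left-to-right use order: h, r, q
typing: ill-typed: an application expects C but receives B
ordered ✗ (fails simple typing)
linear ✗ (a type mismatch blocks all five)
affine ✗ (the type mismatch rejects it)
relevant ✗ (not simply typable)
unrestricted ✗ (fails simple typing)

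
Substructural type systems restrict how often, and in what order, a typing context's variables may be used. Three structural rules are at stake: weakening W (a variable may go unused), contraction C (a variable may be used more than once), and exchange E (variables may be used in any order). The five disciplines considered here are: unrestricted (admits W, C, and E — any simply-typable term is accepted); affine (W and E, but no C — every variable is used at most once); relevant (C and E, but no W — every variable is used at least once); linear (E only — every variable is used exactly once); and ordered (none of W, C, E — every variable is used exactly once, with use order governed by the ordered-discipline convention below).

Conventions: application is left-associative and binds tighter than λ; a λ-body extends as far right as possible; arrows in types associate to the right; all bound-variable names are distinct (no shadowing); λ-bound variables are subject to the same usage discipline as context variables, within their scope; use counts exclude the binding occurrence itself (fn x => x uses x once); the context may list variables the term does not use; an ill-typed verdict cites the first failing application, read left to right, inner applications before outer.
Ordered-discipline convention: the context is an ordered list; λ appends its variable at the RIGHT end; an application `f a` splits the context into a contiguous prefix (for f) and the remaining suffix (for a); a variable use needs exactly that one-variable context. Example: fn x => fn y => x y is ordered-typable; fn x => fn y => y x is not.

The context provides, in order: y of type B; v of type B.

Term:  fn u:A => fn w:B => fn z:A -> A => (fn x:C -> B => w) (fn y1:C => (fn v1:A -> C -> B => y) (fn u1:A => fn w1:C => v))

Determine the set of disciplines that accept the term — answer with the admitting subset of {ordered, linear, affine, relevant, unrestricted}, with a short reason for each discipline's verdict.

admitted in: affine, unrestricted
variable uses: y: 1; v: 1; u [bound]: 0; w [bound]: 1; z [bound]: 0; x [bound]: 0; y1 [bound]: 0; v1 [bound]: 0; u1 [bound]: 0; w1 [bound]: 0
order of uses: w, y, v
typing: the term checks, with type A -> B -> (A -> A) -> B
ordered: ✗ — u, z, x, y1, v1, u1, w1 left unused
linear: ✗ — u, z, x, y1, v1, u1, w1 left unused
affine: ✓ — none of y, v, u, w, z, x, y1, v1, u1, w1 used more than once
relevant: ✗ — u, z, x, y1, v1, u1, w1 left unused
unrestricted: ✓ — type-checks (A -> B -> (A -> A) -> B) and nothing is barred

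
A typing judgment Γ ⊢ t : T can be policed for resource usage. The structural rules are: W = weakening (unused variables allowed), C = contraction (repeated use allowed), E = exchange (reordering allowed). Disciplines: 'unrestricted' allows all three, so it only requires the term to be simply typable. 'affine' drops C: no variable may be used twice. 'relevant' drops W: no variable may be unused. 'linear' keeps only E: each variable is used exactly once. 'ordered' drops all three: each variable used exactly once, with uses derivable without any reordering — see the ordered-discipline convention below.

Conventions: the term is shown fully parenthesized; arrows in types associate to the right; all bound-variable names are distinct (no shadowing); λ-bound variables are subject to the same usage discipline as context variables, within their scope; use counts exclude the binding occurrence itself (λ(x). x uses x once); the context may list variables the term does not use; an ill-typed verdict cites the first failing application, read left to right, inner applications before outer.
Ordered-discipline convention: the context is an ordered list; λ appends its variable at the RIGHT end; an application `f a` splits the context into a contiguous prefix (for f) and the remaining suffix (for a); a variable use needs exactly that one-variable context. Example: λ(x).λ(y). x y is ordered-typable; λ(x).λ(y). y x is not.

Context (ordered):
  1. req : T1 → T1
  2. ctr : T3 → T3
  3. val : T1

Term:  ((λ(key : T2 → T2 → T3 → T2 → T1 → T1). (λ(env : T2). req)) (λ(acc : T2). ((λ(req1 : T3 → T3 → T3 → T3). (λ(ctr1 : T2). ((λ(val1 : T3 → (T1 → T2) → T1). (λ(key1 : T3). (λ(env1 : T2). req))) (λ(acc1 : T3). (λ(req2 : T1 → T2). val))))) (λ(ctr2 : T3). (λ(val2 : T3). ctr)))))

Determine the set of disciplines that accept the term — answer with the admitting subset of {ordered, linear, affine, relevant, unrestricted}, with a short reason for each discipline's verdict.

accepted by: unrestricted
use counts: req=2; ctr=1; val=1; key (λ-bound)=0; env (λ-bound)=0; acc (λ-bound)=0; req1 (λ-bound)=0; ctr1 (λ-bound)=0; val1 (λ-bound)=0; key1 (λ-bound)=0; env1 (λ-bound)=0; acc1 (λ-bound)=0; req2 (λ-bound)=0; ctr2 (λ-bound)=0; val2 (λ-bound)=0
use order (left to right): req, req, val, ctr
typing: well-typed at T2 → T1 → T1
ordered: ✗ — req ×2 used more than once (contraction); needs weakening: key, env, acc, req1, ctr1, val1, key1, env1, acc1, req2, ctr2, val2 unused
linear: ✗ — req ×2 used more than once (contraction); needs weakening: key, env, acc, req1, ctr1, val1, key1, env1, acc1, req2, ctr2, val2 unused
affine: ✗ — req ×2 used more than once (contraction)
relevant: ✗ — needs weakening: key, env, acc, req1, ctr1, val1, key1, env1, acc1, req2, ctr2, val2 unused
unrestricted: ✓ — simply typable at T2 → T1 → T1; W, C, E all held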